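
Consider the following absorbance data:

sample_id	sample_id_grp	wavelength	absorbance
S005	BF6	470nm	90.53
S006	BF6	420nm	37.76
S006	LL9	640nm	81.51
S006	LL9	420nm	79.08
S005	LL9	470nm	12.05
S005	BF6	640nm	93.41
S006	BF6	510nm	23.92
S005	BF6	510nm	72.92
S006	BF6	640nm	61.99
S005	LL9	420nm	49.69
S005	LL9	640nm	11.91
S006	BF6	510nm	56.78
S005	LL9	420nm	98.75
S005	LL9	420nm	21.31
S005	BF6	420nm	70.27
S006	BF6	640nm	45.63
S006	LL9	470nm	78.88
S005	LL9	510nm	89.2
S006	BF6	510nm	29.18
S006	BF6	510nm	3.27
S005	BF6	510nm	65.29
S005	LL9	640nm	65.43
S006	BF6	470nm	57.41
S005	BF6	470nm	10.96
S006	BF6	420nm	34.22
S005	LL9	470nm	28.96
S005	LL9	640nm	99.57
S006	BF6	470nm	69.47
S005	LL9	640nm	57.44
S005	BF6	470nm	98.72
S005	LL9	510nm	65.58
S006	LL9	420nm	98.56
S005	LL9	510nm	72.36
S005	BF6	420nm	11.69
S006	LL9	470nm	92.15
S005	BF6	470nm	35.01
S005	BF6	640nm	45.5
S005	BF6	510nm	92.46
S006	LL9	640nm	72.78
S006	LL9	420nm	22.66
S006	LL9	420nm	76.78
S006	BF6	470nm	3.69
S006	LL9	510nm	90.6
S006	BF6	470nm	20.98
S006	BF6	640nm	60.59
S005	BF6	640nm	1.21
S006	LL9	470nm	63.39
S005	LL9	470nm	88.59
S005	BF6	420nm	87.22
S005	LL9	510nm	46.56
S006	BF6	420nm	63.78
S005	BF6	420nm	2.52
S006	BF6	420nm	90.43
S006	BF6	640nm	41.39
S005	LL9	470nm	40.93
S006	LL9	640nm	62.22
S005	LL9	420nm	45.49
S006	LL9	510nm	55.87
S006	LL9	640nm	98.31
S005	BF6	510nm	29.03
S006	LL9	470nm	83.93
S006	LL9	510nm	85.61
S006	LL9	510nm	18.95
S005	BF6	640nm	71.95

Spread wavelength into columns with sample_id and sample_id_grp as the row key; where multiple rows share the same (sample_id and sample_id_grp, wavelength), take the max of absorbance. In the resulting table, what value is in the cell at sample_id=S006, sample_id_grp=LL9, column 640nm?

98.31

Rows with sample_id=S006, sample_id_grp=LL9 and wavelength=640nm: absorbance values are 81.51, 72.78, 62.22, 98.31.
max(81.51, 72.78, 62.22, 98.31) = 98.31.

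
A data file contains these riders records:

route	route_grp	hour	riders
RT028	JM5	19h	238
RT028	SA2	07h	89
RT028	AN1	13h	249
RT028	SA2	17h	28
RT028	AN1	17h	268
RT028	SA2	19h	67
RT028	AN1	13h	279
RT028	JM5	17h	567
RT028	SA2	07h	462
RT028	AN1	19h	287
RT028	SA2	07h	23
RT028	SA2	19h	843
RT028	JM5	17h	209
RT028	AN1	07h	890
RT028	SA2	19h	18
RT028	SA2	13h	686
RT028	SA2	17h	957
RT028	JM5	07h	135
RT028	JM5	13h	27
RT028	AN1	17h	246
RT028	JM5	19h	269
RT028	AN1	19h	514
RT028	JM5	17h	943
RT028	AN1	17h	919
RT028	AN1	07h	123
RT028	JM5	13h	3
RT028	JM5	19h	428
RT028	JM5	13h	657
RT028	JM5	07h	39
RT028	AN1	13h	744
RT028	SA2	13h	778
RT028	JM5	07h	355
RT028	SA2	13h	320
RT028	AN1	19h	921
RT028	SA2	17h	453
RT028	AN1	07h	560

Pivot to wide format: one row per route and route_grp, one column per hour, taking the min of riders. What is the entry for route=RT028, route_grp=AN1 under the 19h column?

287

Rows with route=RT028, route_grp=AN1 and hour=19h: riders values are 287, 514, 921.
min(287, 514, 921) = 287.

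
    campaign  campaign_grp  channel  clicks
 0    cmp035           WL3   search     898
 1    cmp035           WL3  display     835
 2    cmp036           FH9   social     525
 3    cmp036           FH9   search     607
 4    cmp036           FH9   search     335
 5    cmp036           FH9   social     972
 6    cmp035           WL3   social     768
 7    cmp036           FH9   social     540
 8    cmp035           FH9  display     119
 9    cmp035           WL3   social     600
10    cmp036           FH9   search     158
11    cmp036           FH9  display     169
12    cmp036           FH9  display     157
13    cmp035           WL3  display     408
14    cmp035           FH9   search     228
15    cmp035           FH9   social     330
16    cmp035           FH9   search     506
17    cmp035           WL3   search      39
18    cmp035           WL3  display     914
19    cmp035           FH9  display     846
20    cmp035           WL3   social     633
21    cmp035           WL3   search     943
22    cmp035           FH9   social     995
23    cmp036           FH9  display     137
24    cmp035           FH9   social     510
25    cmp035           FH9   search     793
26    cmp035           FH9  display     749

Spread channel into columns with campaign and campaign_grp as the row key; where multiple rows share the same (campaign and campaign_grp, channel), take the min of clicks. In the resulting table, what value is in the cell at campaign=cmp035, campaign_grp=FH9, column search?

228

Rows with campaign=cmp035, campaign_grp=FH9 and channel=search: clicks values are 228, 506, 793.
min(228, 506, 793) = 228.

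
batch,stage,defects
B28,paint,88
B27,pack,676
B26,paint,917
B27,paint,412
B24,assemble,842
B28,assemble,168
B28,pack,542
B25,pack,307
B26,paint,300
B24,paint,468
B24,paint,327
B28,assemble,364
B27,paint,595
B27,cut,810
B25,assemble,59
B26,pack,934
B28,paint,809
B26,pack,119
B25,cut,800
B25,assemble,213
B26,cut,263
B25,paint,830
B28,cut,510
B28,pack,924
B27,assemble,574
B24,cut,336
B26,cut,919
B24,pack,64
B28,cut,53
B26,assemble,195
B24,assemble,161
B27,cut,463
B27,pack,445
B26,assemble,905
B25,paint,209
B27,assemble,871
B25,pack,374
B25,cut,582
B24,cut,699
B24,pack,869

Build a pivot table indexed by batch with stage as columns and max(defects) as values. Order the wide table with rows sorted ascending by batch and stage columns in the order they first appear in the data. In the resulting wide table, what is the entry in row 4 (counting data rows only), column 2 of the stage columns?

With rows sorted ascending by batch, row 4 is batch=B27. stage columns in first-appearance order: paint, pack, assemble, cut; column 2 is pack.
Long rows with batch=B27, stage=pack: max(676, 445) = 676.

676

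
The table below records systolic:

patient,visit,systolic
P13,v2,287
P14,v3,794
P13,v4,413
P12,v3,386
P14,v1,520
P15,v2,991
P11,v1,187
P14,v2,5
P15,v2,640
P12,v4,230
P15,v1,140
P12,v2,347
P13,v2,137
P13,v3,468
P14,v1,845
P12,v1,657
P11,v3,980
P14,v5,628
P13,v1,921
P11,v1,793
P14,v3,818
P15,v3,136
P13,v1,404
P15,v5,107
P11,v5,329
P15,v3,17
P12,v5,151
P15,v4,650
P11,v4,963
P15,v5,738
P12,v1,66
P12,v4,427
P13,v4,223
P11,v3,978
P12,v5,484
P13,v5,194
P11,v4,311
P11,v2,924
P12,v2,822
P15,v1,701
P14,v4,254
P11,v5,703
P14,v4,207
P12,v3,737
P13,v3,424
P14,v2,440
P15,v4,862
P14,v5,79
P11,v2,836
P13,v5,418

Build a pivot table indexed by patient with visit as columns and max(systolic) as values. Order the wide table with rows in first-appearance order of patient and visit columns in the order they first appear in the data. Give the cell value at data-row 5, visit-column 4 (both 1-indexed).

793

With rows in first-appearance order of patient, row 5 is patient=P11. visit columns in first-appearance order: v2, v3, v4, v1, v5; column 4 is v1.
Long rows with patient=P11, visit=v1: max(187, 793) = 793.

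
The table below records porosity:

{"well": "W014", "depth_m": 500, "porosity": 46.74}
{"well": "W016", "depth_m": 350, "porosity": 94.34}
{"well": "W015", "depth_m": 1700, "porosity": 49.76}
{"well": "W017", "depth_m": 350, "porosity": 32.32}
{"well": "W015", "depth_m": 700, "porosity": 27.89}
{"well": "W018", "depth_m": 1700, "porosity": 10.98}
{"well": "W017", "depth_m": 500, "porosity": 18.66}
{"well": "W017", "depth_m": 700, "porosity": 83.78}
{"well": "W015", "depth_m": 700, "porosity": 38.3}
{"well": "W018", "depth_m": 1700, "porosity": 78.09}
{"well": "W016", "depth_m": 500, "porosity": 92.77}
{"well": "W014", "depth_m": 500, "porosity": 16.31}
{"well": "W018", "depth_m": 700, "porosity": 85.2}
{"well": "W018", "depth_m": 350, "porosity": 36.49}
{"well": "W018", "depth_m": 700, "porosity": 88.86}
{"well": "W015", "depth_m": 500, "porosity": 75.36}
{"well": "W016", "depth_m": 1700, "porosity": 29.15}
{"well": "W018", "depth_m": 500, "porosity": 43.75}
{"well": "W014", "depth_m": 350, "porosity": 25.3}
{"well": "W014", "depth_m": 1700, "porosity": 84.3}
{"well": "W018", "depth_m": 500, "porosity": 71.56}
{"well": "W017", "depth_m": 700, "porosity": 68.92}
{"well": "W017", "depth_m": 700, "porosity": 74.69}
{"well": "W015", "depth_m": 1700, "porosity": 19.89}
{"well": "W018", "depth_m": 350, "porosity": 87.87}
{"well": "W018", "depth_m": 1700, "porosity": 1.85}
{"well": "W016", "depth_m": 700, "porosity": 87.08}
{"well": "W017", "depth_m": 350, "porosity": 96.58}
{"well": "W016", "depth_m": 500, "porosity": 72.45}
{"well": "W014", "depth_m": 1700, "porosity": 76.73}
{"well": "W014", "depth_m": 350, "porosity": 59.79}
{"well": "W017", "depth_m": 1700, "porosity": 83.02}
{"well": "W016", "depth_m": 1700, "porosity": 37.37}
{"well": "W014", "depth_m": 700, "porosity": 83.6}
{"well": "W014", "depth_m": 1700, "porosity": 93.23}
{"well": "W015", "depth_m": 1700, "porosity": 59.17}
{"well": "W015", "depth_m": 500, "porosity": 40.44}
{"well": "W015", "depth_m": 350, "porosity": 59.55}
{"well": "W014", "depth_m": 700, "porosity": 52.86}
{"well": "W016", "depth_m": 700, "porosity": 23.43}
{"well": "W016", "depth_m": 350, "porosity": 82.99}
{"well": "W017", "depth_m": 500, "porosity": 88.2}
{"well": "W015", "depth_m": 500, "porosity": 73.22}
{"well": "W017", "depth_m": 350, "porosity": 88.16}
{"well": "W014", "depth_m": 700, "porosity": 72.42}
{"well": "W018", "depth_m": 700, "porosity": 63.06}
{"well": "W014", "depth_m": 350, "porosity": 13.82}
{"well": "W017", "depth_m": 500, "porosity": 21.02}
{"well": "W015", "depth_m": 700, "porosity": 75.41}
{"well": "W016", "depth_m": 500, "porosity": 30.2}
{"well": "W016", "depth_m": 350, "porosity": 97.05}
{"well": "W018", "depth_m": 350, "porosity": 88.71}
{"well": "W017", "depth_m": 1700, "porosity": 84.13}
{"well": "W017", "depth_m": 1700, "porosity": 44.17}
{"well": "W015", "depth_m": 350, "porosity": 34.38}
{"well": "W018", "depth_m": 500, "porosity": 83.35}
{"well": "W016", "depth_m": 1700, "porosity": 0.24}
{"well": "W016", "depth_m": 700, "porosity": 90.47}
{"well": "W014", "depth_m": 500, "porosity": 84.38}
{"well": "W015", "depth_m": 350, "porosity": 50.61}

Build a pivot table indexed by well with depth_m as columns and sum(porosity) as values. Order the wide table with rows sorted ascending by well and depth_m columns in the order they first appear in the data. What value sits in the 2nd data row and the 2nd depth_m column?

144.54

With rows sorted ascending by well, row 2 is well=W015. depth_m columns in first-appearance order: 500, 350, 1700, 700; column 2 is 350.
Long rows with well=W015, depth_m=350: 59.55 + 34.38 + 50.61 = 144.54.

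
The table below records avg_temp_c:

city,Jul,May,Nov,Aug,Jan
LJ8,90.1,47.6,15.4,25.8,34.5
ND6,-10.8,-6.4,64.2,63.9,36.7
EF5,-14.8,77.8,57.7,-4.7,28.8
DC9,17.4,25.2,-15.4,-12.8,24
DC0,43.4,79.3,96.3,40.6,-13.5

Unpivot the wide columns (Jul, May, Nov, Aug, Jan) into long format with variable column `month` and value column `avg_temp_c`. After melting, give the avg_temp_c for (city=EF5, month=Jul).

Unpivoting turns each (city, wide-column) pair into one long row.
The wide cell at row EF5, column Jul holds -14.8, so the long row (EF5, Jul) has avg_temp_c=-14.8.

-14.8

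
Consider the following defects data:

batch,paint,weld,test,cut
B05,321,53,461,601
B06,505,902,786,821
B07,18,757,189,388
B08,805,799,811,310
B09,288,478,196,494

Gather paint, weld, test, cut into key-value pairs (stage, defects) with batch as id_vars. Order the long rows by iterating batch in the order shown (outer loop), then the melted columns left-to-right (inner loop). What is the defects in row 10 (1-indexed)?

20 rows total (5 × 4). Row 10: index ⌊(10-1)/4⌋ = 2 into batch → B07; (10-1) mod 4 = 1 into the melted columns → weld.
So row 10 is (B07, weld, 757); defects = 757.

757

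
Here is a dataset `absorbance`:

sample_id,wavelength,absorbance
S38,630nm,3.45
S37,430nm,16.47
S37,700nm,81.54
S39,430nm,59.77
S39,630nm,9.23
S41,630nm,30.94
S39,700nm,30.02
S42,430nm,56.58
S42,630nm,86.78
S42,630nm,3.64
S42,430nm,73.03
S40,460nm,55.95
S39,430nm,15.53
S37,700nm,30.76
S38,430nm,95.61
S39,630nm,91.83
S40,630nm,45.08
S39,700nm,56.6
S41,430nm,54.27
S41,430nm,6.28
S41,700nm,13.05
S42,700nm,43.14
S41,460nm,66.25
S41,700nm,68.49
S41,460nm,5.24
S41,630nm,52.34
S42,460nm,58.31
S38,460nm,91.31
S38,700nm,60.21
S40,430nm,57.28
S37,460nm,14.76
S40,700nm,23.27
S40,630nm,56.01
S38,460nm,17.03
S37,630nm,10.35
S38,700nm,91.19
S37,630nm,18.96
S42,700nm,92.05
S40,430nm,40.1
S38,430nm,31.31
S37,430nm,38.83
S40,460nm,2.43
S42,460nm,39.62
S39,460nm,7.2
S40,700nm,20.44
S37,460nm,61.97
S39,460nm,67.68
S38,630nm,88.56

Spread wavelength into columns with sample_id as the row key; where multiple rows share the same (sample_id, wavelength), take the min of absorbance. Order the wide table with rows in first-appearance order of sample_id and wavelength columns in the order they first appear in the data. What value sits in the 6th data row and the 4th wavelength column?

With rows in first-appearance order of sample_id, row 6 is sample_id=S40. wavelength columns in first-appearance order: 630nm, 430nm, 700nm, 460nm; column 4 is 460nm.
Long rows with sample_id=S40, wavelength=460nm: min(55.95, 2.43) = 2.43.

2.43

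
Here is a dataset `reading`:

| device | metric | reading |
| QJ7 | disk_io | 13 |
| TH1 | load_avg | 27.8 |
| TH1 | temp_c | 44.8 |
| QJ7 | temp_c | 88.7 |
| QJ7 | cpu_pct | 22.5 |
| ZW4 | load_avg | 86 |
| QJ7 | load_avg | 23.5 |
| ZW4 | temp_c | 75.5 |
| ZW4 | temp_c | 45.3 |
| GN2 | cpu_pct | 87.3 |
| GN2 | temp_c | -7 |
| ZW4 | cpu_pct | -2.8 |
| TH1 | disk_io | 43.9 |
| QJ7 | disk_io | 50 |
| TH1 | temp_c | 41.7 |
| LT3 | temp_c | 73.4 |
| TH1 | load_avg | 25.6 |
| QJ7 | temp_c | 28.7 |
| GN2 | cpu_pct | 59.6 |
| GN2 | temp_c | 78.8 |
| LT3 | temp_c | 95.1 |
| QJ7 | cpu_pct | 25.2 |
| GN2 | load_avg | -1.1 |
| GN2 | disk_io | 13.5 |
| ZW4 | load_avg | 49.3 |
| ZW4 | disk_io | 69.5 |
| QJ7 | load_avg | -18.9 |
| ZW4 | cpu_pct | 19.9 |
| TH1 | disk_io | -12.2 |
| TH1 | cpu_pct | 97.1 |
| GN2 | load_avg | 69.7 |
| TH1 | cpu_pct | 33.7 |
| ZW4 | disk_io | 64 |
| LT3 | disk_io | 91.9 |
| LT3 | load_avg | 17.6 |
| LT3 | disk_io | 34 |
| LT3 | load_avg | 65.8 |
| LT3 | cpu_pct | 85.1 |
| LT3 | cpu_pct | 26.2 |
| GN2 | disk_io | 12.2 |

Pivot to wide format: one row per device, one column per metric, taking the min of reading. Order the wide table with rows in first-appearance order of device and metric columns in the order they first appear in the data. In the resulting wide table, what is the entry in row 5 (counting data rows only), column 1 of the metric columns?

34

With rows in first-appearance order of device, row 5 is device=LT3. metric columns in first-appearance order: disk_io, load_avg, temp_c, cpu_pct; column 1 is disk_io.
Long rows with device=LT3, metric=disk_io: min(91.9, 34) = 34.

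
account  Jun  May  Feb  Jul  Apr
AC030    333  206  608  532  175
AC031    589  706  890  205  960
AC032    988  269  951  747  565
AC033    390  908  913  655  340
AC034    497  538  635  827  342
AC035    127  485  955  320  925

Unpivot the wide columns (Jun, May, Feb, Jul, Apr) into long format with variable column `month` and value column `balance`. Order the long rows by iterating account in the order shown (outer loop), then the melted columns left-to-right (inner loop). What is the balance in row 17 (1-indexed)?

30 rows total (6 × 5). Row 17: index ⌊(17-1)/5⌋ = 3 into account → AC033; (17-1) mod 5 = 1 into the melted columns → May.
So row 17 is (AC033, May, 908); balance = 908.

908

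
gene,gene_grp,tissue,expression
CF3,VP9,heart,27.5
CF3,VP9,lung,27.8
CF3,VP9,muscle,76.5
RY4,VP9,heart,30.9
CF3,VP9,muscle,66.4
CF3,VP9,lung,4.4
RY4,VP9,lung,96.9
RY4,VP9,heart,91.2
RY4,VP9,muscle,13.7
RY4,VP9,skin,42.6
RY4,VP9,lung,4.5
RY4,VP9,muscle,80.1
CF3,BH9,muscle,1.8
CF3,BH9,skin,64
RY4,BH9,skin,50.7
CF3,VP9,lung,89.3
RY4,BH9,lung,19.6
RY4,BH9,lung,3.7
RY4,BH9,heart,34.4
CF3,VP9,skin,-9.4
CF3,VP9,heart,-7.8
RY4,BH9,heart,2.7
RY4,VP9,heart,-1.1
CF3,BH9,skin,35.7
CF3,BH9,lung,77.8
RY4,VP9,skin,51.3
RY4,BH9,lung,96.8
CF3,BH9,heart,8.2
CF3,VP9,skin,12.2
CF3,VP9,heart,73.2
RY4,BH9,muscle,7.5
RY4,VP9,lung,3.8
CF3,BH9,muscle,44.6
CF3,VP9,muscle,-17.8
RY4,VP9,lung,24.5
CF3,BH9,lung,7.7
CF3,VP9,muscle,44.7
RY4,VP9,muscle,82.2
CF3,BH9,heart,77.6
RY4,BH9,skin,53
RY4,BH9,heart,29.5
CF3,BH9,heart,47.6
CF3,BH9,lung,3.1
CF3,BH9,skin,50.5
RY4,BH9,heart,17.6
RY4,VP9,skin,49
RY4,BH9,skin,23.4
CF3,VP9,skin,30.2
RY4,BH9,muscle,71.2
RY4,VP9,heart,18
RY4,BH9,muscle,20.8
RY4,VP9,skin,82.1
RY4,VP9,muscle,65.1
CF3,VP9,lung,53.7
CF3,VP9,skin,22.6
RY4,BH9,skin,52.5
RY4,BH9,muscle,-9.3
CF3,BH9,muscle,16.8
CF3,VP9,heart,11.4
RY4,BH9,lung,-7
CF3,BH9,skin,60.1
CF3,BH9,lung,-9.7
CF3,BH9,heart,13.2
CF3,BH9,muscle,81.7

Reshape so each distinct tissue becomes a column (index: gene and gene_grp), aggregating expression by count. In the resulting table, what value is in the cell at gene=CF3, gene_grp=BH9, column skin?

4

Rows with gene=CF3, gene_grp=BH9 and tissue=skin: expression values are 64, 35.7, 50.5, 60.1.
4 rows match — count = 4.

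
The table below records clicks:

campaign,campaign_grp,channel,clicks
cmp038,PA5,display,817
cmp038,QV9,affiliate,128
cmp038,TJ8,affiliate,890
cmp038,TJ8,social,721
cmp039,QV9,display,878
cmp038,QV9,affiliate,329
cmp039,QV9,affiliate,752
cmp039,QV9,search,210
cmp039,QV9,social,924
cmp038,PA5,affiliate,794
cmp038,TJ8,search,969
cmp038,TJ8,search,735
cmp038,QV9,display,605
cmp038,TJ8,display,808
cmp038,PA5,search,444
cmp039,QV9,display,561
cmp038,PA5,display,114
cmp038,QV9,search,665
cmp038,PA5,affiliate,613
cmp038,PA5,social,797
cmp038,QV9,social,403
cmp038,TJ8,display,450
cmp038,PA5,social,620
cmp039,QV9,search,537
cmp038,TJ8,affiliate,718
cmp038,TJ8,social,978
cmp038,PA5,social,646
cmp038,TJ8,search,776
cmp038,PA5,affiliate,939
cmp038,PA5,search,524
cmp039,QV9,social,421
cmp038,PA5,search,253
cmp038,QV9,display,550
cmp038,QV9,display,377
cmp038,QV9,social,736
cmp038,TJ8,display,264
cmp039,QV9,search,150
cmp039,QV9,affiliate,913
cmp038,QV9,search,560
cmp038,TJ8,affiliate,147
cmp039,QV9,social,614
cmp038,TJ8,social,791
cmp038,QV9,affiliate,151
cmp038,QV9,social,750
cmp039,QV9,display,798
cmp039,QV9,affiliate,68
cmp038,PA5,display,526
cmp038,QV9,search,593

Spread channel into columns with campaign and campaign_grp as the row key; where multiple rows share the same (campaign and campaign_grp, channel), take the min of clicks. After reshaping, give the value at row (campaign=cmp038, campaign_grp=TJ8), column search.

735

Rows with campaign=cmp038, campaign_grp=TJ8 and channel=search: clicks values are 969, 735, 776.
min(969, 735, 776) = 735.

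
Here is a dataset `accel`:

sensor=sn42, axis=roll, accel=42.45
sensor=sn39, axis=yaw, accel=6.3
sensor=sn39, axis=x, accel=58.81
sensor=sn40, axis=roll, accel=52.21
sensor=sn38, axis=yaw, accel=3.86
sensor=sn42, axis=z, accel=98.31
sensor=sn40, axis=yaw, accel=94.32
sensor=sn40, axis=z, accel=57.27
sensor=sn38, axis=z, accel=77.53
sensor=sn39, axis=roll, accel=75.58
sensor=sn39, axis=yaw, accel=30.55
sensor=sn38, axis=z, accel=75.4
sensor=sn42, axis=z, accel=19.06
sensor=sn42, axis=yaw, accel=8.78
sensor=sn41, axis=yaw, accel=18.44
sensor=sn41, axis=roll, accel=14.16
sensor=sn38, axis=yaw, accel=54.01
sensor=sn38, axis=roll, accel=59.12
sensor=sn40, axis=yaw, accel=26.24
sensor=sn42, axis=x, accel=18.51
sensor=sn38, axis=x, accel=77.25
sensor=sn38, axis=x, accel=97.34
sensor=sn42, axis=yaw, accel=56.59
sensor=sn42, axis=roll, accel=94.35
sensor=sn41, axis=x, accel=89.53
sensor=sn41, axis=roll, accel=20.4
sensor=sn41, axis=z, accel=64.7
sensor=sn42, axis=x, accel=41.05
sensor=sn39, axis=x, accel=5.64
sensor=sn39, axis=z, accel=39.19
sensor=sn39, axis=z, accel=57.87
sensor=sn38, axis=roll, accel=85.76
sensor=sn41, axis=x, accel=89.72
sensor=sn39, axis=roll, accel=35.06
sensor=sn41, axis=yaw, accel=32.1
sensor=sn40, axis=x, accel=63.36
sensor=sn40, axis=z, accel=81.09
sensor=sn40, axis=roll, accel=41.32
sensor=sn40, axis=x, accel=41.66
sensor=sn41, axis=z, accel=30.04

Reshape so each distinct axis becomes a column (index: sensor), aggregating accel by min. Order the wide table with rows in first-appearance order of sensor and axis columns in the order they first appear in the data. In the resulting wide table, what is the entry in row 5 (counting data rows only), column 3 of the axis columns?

With rows in first-appearance order of sensor, row 5 is sensor=sn41. axis columns in first-appearance order: roll, yaw, x, z; column 3 is x.
Long rows with sensor=sn41, axis=x: min(89.53, 89.72) = 89.53.

89.53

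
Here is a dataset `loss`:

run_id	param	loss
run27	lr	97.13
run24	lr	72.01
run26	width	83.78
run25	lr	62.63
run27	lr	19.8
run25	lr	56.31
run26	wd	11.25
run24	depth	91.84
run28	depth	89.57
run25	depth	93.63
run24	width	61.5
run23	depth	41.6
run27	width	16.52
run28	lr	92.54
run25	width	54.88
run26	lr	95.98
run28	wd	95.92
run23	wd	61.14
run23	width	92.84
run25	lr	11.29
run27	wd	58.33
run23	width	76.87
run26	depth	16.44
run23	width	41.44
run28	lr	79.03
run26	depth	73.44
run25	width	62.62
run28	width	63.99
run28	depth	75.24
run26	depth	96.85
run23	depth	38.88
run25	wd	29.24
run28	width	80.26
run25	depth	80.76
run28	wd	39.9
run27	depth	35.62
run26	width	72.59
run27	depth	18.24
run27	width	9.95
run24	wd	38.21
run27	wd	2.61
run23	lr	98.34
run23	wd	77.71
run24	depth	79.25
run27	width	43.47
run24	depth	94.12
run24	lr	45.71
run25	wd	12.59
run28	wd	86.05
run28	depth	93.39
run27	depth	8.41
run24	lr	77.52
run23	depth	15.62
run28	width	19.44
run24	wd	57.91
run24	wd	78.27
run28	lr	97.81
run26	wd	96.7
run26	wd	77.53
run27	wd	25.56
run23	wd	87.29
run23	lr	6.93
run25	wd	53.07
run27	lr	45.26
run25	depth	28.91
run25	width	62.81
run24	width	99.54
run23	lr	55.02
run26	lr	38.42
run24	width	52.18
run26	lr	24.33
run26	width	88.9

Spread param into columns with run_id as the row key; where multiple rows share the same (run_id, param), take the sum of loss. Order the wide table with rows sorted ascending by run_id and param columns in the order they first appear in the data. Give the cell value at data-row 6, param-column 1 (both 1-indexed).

With rows sorted ascending by run_id, row 6 is run_id=run28. param columns in first-appearance order: lr, width, wd, depth; column 1 is lr.
Long rows with run_id=run28, param=lr: 92.54 + 79.03 + 97.81 = 269.38.

269.38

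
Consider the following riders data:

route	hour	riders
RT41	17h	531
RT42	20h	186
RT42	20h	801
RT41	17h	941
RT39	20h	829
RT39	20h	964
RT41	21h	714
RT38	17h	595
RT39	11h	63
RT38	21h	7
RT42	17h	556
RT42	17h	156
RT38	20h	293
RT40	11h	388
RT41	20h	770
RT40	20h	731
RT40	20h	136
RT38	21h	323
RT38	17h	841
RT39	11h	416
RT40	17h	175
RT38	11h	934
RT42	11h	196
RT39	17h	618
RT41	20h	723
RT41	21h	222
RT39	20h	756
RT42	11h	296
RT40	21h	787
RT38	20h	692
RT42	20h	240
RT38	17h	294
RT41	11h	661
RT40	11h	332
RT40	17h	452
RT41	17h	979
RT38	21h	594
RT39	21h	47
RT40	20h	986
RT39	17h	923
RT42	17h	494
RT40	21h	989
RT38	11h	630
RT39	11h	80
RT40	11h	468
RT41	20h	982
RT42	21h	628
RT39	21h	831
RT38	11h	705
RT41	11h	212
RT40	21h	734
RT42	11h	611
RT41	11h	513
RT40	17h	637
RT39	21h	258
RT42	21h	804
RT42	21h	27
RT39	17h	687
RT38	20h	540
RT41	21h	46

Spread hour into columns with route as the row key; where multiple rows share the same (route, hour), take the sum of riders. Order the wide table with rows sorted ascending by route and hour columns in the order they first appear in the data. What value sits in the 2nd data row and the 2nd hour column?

With rows sorted ascending by route, row 2 is route=RT39. hour columns in first-appearance order: 17h, 20h, 21h, 11h; column 2 is 20h.
Long rows with route=RT39, hour=20h: 829 + 964 + 756 = 2549.

2549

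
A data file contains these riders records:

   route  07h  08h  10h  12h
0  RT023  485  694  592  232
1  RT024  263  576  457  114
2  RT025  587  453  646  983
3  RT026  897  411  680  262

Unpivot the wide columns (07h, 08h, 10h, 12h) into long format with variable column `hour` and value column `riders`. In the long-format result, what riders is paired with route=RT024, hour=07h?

Unpivoting turns each (route, wide-column) pair into one long row.
The wide cell at row RT024, column 07h holds 263, so the long row (RT024, 07h) has riders=263.

263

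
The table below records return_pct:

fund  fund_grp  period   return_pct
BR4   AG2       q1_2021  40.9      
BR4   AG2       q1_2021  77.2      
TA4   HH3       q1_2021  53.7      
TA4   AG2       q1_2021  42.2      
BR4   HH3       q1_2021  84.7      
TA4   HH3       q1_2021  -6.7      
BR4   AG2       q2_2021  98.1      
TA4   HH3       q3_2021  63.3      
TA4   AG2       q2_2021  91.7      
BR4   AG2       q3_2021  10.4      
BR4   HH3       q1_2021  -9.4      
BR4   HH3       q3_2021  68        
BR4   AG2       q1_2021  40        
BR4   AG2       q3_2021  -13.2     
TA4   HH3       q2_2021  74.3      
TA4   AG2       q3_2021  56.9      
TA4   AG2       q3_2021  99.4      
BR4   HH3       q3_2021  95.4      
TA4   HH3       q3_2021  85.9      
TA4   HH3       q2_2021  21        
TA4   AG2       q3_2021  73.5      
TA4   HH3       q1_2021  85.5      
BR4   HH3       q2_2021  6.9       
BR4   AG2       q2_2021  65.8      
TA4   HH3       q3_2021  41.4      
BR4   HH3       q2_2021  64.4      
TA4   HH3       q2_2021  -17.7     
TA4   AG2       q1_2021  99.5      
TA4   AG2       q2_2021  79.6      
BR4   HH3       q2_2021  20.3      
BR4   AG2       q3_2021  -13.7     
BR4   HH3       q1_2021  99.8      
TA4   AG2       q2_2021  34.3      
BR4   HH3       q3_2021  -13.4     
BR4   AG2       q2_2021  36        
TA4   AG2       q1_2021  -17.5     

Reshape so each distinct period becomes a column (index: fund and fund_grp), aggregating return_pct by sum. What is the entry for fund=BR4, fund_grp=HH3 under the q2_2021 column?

91.6

Rows with fund=BR4, fund_grp=HH3 and period=q2_2021: return_pct values are 6.9, 64.4, 20.3.
6.9 + 64.4 + 20.3 = 91.6.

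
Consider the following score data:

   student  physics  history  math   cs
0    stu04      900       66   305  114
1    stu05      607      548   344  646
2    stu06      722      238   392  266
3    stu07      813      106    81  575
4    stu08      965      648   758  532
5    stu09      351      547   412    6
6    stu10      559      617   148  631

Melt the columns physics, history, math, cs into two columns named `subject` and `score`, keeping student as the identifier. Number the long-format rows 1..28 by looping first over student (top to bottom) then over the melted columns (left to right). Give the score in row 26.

28 rows total (7 × 4). Row 26: index ⌊(26-1)/4⌋ = 6 into student → stu10; (26-1) mod 4 = 1 into the melted columns → history.
So row 26 is (stu10, history, 617); score = 617.

617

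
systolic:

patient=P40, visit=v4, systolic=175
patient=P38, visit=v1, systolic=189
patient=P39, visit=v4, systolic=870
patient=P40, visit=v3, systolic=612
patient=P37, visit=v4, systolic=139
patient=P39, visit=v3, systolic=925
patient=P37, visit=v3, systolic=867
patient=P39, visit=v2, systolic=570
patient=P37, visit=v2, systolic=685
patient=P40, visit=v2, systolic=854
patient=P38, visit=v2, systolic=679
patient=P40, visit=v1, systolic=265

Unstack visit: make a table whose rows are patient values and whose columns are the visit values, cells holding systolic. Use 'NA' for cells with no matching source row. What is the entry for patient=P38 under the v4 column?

NA

No long-format row has patient=P38 and visit=v4, so the cell is NA.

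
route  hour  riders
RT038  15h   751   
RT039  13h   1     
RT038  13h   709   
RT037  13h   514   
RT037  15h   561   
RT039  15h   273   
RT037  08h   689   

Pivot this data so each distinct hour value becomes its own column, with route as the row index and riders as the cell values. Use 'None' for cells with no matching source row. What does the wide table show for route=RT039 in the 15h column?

The long row with route=RT039, hour=15h has riders=273.

273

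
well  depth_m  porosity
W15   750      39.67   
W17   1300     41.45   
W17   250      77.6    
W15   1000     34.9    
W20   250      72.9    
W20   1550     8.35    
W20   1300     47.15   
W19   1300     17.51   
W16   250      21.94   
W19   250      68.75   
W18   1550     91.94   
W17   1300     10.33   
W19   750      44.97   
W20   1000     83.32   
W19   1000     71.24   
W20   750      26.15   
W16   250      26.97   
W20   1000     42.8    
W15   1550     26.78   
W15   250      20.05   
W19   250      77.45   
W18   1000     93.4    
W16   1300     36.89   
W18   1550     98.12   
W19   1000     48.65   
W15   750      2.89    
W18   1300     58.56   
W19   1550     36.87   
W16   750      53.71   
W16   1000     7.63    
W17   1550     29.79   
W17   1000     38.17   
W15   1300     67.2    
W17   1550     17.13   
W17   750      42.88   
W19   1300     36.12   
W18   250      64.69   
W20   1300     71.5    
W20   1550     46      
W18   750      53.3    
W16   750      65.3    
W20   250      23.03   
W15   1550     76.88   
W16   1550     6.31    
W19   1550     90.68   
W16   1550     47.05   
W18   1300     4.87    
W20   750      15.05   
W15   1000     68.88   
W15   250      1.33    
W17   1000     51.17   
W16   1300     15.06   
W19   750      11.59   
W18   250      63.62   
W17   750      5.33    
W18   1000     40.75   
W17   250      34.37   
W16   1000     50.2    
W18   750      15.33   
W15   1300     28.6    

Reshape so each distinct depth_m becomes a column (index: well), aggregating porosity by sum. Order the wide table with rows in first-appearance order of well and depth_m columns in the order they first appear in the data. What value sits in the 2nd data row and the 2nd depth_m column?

With rows in first-appearance order of well, row 2 is well=W17. depth_m columns in first-appearance order: 750, 1300, 250, 1000, 1550; column 2 is 1300.
Long rows with well=W17, depth_m=1300: 41.45 + 10.33 = 51.78.

51.78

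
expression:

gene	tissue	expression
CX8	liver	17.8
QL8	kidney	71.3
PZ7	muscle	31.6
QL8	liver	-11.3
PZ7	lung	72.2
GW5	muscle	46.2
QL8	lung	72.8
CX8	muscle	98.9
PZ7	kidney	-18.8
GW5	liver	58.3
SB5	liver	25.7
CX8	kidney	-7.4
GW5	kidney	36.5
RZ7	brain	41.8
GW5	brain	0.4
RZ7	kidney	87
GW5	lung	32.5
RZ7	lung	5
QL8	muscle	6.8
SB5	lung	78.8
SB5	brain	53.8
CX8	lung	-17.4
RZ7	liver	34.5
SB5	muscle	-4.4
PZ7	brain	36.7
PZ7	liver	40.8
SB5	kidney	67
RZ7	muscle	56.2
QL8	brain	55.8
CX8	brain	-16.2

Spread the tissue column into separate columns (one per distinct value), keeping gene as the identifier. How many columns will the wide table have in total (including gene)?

6

1 column for gene plus 5 distinct tissue values → 6 columns.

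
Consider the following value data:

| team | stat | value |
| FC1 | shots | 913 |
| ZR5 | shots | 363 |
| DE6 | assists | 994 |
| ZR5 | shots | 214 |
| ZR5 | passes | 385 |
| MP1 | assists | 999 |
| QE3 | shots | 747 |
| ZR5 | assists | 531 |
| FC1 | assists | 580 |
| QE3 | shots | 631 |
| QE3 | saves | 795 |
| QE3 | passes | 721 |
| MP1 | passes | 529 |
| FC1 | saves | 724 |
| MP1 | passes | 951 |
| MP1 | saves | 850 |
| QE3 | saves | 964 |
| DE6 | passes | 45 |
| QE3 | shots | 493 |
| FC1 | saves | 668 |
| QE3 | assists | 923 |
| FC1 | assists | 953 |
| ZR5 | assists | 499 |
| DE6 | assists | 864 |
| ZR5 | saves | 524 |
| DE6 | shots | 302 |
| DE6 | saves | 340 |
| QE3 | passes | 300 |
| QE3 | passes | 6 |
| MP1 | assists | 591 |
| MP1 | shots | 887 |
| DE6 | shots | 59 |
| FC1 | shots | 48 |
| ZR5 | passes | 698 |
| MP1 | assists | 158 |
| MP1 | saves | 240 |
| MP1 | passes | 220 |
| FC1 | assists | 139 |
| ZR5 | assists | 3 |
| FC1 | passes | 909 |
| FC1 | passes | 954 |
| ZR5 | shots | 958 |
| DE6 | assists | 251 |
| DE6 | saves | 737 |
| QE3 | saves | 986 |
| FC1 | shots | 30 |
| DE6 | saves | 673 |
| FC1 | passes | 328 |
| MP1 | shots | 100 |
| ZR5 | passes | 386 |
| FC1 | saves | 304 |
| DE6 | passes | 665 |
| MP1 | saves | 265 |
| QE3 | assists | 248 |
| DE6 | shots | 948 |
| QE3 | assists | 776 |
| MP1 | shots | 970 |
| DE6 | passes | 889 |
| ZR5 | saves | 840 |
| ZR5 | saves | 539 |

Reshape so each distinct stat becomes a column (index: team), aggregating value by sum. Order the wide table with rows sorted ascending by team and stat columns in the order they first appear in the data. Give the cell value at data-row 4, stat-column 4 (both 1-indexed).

With rows sorted ascending by team, row 4 is team=QE3. stat columns in first-appearance order: shots, assists, passes, saves; column 4 is saves.
Long rows with team=QE3, stat=saves: 795 + 964 + 986 = 2745.

2745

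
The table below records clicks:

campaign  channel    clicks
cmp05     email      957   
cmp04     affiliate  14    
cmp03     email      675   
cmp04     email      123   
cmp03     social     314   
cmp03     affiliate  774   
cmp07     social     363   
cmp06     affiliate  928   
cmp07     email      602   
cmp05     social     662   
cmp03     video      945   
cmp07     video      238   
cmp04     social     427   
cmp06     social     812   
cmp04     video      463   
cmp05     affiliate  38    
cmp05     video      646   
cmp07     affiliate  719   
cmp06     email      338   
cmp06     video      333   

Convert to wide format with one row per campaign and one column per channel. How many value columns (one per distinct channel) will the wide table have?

4

4 distinct channel values: email, video, affiliate, social.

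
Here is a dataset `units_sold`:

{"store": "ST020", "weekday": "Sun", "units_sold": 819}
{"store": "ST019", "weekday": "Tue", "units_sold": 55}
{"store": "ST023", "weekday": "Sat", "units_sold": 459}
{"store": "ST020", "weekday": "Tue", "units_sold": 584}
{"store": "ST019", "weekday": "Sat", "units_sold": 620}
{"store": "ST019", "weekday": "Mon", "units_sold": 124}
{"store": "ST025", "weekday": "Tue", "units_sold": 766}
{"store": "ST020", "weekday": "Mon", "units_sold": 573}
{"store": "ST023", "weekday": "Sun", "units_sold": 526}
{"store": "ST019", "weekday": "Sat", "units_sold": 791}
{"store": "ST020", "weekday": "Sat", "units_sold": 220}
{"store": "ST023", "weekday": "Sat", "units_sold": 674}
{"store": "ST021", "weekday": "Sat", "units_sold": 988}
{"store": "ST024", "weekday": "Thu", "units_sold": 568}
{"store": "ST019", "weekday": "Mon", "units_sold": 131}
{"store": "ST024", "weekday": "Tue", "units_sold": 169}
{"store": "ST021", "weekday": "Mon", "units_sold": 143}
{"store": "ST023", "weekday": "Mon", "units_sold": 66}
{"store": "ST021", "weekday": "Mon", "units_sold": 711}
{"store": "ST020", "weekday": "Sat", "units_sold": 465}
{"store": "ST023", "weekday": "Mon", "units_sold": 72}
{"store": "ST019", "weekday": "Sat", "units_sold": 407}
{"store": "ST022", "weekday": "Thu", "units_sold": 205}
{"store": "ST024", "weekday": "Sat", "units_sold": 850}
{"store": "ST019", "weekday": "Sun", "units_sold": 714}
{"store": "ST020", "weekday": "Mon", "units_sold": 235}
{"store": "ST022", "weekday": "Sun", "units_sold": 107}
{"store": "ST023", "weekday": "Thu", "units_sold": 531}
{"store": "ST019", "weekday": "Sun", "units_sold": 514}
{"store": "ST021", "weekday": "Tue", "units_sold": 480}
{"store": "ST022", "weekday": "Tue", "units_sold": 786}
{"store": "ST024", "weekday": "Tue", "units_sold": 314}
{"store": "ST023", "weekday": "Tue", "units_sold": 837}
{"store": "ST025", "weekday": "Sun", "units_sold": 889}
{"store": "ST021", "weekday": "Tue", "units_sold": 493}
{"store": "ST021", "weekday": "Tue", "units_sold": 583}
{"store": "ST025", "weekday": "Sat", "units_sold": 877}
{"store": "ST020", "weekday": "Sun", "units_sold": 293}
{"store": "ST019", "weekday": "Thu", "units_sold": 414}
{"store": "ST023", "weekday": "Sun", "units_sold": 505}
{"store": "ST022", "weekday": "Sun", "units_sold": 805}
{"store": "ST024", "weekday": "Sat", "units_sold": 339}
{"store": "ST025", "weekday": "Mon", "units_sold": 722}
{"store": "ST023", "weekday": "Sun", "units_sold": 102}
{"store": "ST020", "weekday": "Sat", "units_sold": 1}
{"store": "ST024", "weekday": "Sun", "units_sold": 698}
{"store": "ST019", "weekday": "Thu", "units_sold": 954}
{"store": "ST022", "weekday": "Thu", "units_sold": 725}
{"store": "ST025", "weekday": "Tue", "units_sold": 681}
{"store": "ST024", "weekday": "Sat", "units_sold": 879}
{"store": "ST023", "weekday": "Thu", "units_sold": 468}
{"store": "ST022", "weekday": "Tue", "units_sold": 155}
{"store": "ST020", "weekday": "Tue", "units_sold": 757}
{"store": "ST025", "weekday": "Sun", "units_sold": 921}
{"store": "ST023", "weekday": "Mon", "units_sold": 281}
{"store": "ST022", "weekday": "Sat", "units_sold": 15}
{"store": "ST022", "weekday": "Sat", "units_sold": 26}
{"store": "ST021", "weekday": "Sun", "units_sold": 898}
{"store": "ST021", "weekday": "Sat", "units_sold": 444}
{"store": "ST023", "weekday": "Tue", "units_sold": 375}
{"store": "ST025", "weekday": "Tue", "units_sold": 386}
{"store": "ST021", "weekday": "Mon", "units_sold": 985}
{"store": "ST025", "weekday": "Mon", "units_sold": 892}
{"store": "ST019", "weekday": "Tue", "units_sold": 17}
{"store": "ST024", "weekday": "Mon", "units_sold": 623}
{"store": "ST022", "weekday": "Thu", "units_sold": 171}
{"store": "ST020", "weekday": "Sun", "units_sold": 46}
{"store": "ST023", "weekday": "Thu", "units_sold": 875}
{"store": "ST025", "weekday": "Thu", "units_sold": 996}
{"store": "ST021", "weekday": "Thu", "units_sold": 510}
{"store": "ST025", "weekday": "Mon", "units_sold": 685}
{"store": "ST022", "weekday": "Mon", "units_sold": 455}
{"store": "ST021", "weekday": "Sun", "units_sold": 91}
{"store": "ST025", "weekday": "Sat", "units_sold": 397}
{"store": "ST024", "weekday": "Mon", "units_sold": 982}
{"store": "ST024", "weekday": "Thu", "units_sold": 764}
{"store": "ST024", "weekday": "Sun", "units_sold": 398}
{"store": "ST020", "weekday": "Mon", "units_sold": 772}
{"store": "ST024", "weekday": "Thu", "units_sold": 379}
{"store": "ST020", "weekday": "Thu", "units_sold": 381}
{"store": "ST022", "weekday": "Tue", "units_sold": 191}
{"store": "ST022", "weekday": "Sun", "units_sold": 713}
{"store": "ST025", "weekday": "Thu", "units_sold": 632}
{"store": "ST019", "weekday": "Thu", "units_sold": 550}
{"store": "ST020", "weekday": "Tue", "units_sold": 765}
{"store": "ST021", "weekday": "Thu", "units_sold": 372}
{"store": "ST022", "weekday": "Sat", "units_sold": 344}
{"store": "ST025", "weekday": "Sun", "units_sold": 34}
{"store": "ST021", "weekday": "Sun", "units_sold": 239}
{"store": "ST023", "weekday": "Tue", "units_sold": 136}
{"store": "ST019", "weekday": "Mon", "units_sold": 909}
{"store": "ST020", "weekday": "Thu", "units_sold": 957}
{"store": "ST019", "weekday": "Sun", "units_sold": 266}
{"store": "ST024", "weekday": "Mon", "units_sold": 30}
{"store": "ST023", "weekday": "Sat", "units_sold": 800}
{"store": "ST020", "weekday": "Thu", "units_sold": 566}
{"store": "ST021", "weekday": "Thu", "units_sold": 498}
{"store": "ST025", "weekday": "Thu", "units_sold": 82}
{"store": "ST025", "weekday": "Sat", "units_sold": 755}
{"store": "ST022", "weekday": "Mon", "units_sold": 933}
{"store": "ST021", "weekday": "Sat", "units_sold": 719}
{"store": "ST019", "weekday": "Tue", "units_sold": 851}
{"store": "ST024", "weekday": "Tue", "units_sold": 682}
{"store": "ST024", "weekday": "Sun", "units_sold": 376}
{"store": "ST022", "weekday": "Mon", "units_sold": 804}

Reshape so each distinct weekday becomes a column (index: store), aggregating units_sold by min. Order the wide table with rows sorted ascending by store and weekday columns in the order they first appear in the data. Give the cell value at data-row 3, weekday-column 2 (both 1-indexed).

480

With rows sorted ascending by store, row 3 is store=ST021. weekday columns in first-appearance order: Sun, Tue, Sat, Mon, Thu; column 2 is Tue.
Long rows with store=ST021, weekday=Tue: min(480, 493, 583) = 480.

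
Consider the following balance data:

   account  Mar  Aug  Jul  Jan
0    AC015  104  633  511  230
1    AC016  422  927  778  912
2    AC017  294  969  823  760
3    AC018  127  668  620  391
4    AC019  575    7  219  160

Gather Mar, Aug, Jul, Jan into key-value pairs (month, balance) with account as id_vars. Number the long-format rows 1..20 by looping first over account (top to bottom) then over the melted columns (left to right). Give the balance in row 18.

20 rows total (5 × 4). Row 18: index ⌊(18-1)/4⌋ = 4 into account → AC019; (18-1) mod 4 = 1 into the melted columns → Aug.
So row 18 is (AC019, Aug, 7); balance = 7.

7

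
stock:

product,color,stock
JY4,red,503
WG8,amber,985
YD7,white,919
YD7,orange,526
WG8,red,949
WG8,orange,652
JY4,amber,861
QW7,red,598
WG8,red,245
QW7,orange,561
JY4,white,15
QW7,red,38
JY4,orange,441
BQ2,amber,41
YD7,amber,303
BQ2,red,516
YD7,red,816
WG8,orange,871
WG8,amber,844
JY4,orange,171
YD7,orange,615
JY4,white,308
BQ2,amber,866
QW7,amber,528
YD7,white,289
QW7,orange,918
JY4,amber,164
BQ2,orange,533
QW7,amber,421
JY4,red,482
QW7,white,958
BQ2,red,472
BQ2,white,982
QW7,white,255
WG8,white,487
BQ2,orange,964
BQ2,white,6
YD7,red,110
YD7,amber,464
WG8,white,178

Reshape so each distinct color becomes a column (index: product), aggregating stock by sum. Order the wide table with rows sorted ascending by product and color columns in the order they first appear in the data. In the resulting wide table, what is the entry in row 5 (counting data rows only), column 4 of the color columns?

With rows sorted ascending by product, row 5 is product=YD7. color columns in first-appearance order: red, amber, white, orange; column 4 is orange.
Long rows with product=YD7, color=orange: 526 + 615 = 1141.

1141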